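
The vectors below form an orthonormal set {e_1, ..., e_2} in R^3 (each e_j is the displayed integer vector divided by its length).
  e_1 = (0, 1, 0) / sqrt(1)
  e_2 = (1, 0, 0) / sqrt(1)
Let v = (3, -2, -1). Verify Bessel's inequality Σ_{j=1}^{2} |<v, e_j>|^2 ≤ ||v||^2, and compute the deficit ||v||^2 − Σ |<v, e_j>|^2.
Σ |<v, e_j>|^2 = 13; ||v||^2 = 14; deficit = 1

Write each e_j = u_j / sqrt(<u_j, u_j>) where u_j is the displayed integer vector. Then <v, e_j> = <v, u_j> / sqrt(<u_j, u_j>), so |<v, e_j>|^2 = <v, u_j>^2 / <u_j, u_j>.
Coefficients: <v, e_1> = -2/sqrt(1), <v, e_2> = 3/sqrt(1).
Square and sum: Σ |<v, e_j>|^2 = 13.
Compute ||v||^2 = v·v = 14.
Deficit = 14 − 13 = 1 ≥ 0, confirming Bessel's inequality. (The deficit equals ||v − Σ <v,e_j> e_j||^2, the squared distance from v to span{e_j}.)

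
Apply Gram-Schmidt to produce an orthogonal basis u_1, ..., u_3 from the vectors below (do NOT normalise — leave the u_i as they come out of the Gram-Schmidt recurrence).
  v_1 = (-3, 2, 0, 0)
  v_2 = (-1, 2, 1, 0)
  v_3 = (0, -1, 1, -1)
Orthogonal basis:
  u_1 = (-3, 2, 0, 0)
  u_2 = (8/13, 12/13, 1, 0)
  u_3 = (-14/29, -21/29, 28/29, -1)

Apply the Gram-Schmidt recurrence
  u_1 = v_1
  u_i = v_i − Σ_{j<i} ((v_i · u_j) / (u_j · u_j)) · u_j.

Step by step this gives:
  u_1 = (-3, 2, 0, 0)
  u_2 = (8/13, 12/13, 1, 0)
  u_3 = (-14/29, -21/29, 28/29, -1)

Orthogonality check:
  u_2 · u_1 = 0 (should be 0)
  u_3 · u_1 = 0 (should be 0)
  u_3 · u_2 = 0 (should be 0)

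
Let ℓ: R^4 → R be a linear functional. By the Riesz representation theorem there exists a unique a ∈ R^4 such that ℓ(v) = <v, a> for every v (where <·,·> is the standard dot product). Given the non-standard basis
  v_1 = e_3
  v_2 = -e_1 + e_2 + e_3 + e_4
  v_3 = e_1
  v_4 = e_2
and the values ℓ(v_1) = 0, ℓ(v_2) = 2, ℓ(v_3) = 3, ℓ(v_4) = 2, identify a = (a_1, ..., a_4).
a = (3, 2, 0, 3)

Write a = (a_1, ..., a_4) in the standard basis. For each basis vector v_i, ℓ(v_i) = <v_i, a> is a linear equation in the a_j's. Collect the n equations into a matrix system V a = ℓ, where row i of V is v_i (expressed in the standard basis). Since V is invertible (lower-triangular with 1s on the diagonal, up to permutation), solve by back-substitution:
  V =
[[0, 0, 1, 0],
 [-1, 1, 1, 1],
 [1, 0, 0, 0],
 [0, 1, 0, 0]]
  V a = (0, 2, 3, 2)
Solving gives a = (3, 2, 0, 3).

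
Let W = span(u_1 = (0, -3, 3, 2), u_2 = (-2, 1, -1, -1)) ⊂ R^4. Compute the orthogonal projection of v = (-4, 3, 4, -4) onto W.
proj_W(v) = (-202/45, 43/90, -43/90, -16/15)

Set up U = [u_1 | ... | u_2] ∈ R^(4×2). The projector onto W = col(U) is P = U (U^T U)^(-1) U^T.
Compute U^T U =
  [22, -8]
  [-8, 7],
and U^T v = (-5, 11).
Solve U^T U · c = U^T v for the coefficients: c = (53/90, 101/45). The projection is proj_W(v) = U c.
Check: (v - proj_W(v)) · u_1 = 0  (should be 0).
Check: (v - proj_W(v)) · u_2 = 0  (should be 0).
Result: proj_W(v) = (-202/45, 43/90, -43/90, -16/15).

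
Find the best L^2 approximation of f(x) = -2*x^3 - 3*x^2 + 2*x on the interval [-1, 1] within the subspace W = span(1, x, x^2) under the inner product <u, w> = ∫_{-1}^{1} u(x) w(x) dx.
g(x) = -3*x^2 + 4*x/5

The best approximation g ∈ W is the orthogonal projection of f onto W. Writing g = a_0 + a_1 x + a_2 x^2, the coefficients solve the normal equations G · a = b where
  G_{ij} = <φ_i, φ_j> and b_i = <f, φ_i>, with φ_0 = 1, φ_1 = x, φ_2 = x^2.
G =
  [2, 0, 2/3]
  [0, 2/3, 0]
  [2/3, 0, 2/5],
b = (-2, 8/15, -6/5).
Solving gives a_0 = 0, a_1 = 4/5, a_2 = -3, so
  g(x) = -3*x^2 + 4*x/5.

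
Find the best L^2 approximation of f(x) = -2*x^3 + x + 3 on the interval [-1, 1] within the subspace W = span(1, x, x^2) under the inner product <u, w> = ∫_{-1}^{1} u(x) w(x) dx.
g(x) = 3 - x/5

The best approximation g ∈ W is the orthogonal projection of f onto W. Writing g = a_0 + a_1 x + a_2 x^2, the coefficients solve the normal equations G · a = b where
  G_{ij} = <φ_i, φ_j> and b_i = <f, φ_i>, with φ_0 = 1, φ_1 = x, φ_2 = x^2.
G =
  [2, 0, 2/3]
  [0, 2/3, 0]
  [2/3, 0, 2/5],
b = (6, -2/15, 2).
Solving gives a_0 = 3, a_1 = -1/5, a_2 = 0, so
  g(x) = 3 - x/5.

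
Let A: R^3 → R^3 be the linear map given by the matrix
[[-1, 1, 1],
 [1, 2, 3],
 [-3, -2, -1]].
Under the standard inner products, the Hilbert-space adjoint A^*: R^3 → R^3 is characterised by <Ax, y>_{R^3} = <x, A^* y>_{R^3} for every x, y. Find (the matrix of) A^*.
A^* = A^T =
[[-1, 1, -3],
 [1, 2, -2],
 [1, 3, -1]]

For real matrices with standard dot products, the defining identity <Ax, y> = <x, A^* y> gives (Ax)^T y = x^T (A^*) y, i.e. x^T A^T y = x^T (A^*) y. Since this holds for all x, y, we must have A^* = A^T. Therefore
A^* =
[[-1, 1, -3],
 [1, 2, -2],
 [1, 3, -1]].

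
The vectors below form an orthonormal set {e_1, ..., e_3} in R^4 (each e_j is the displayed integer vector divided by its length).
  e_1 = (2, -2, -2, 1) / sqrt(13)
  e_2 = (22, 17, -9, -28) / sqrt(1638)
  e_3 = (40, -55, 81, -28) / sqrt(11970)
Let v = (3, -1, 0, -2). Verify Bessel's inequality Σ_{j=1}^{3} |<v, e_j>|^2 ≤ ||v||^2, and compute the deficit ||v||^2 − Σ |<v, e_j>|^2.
Σ |<v, e_j>|^2 = 1326/95; ||v||^2 = 14; deficit = 4/95

Write each e_j = u_j / sqrt(<u_j, u_j>) where u_j is the displayed integer vector. Then <v, e_j> = <v, u_j> / sqrt(<u_j, u_j>), so |<v, e_j>|^2 = <v, u_j>^2 / <u_j, u_j>.
Coefficients: <v, e_1> = 6/sqrt(13), <v, e_2> = 105/sqrt(1638), <v, e_3> = 231/sqrt(11970).
Square and sum: Σ |<v, e_j>|^2 = 1326/95.
Compute ||v||^2 = v·v = 14.
Deficit = 14 − 1326/95 = 4/95 ≥ 0, confirming Bessel's inequality. (The deficit equals ||v − Σ <v,e_j> e_j||^2, the squared distance from v to span{e_j}.)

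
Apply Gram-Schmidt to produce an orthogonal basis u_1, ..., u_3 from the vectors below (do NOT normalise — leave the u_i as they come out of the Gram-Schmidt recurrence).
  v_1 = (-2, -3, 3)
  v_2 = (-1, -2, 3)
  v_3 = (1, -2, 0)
Orthogonal basis:
  u_1 = (-2, -3, 3)
  u_2 = (6/11, 7/22, 15/22)
  u_3 = (27/19, -27/19, -9/19)

Apply the Gram-Schmidt recurrence
  u_1 = v_1
  u_i = v_i − Σ_{j<i} ((v_i · u_j) / (u_j · u_j)) · u_j.

Step by step this gives:
  u_1 = (-2, -3, 3)
  u_2 = (6/11, 7/22, 15/22)
  u_3 = (27/19, -27/19, -9/19)

Orthogonality check:
  u_2 · u_1 = 0 (should be 0)
  u_3 · u_1 = 0 (should be 0)
  u_3 · u_2 = 0 (should be 0)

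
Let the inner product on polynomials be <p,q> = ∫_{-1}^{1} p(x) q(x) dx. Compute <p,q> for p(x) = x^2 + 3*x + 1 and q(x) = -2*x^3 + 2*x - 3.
<p,q> = -32/5

Expand the product: p(x)·q(x) = -2*x^5 - 6*x^4 + 3*x^2 - 7*x - 3.
∫_{-1}^{1} of each monomial x^k gives [2/(k+1) if k even, 0 if k odd]. Integrating term-by-term (or equivalently evaluating the antiderivative F(x) = -x^6/3 - 6*x^5/5 + x^3 - 7*x^2/2 - 3*x at the endpoints):
  F(1) − F(−1) = -211/30 − (-19/30) = -32/5.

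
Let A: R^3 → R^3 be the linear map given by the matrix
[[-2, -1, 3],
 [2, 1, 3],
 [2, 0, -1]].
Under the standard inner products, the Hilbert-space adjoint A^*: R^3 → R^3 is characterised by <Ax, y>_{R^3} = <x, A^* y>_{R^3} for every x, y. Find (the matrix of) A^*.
A^* = A^T =
[[-2, 2, 2],
 [-1, 1, 0],
 [3, 3, -1]]

For real matrices with standard dot products, the defining identity <Ax, y> = <x, A^* y> gives (Ax)^T y = x^T (A^*) y, i.e. x^T A^T y = x^T (A^*) y. Since this holds for all x, y, we must have A^* = A^T. Therefore
A^* =
[[-2, 2, 2],
 [-1, 1, 0],
 [3, 3, -1]].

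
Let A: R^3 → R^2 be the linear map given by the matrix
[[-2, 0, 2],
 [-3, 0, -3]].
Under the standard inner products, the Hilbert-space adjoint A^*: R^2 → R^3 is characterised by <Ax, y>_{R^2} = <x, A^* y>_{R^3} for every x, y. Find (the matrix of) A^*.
A^* = A^T =
[[-2, -3],
 [0, 0],
 [2, -3]]

For real matrices with standard dot products, the defining identity <Ax, y> = <x, A^* y> gives (Ax)^T y = x^T (A^*) y, i.e. x^T A^T y = x^T (A^*) y. Since this holds for all x, y, we must have A^* = A^T. Therefore
A^* =
[[-2, -3],
 [0, 0],
 [2, -3]].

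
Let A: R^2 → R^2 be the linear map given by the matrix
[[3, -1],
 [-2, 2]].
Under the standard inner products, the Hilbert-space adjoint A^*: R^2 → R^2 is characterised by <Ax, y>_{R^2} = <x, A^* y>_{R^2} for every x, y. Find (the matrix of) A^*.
A^* = A^T =
[[3, -2],
 [-1, 2]]

For real matrices with standard dot products, the defining identity <Ax, y> = <x, A^* y> gives (Ax)^T y = x^T (A^*) y, i.e. x^T A^T y = x^T (A^*) y. Since this holds for all x, y, we must have A^* = A^T. Therefore
A^* =
[[3, -2],
 [-1, 2]].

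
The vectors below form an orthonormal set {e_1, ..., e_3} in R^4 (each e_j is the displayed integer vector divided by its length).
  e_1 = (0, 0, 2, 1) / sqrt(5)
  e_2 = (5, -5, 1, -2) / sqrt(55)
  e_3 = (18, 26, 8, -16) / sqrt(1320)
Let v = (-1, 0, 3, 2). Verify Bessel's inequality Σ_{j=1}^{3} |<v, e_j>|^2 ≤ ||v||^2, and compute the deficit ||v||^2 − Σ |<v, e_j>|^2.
Σ |<v, e_j>|^2 = 419/30; ||v||^2 = 14; deficit = 1/30

Write each e_j = u_j / sqrt(<u_j, u_j>) where u_j is the displayed integer vector. Then <v, e_j> = <v, u_j> / sqrt(<u_j, u_j>), so |<v, e_j>|^2 = <v, u_j>^2 / <u_j, u_j>.
Coefficients: <v, e_1> = 8/sqrt(5), <v, e_2> = -6/sqrt(55), <v, e_3> = -26/sqrt(1320).
Square and sum: Σ |<v, e_j>|^2 = 419/30.
Compute ||v||^2 = v·v = 14.
Deficit = 14 − 419/30 = 1/30 ≥ 0, confirming Bessel's inequality. (The deficit equals ||v − Σ <v,e_j> e_j||^2, the squared distance from v to span{e_j}.)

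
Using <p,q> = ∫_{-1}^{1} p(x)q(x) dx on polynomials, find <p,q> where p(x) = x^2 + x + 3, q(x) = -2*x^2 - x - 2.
<p,q> = -94/5

Expand the product: p(x)·q(x) = -2*x^4 - 3*x^3 - 9*x^2 - 5*x - 6.
∫_{-1}^{1} of each monomial x^k gives [2/(k+1) if k even, 0 if k odd]. Integrating term-by-term (or equivalently evaluating the antiderivative F(x) = -2*x^5/5 - 3*x^4/4 - 3*x^3 - 5*x^2/2 - 6*x at the endpoints):
  F(1) − F(−1) = -253/20 − (123/20) = -94/5.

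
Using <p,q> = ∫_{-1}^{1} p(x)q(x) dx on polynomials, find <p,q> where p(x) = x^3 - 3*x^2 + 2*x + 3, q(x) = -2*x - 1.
<p,q> = -112/15

Expand the product: p(x)·q(x) = -2*x^4 + 5*x^3 - x^2 - 8*x - 3.
∫_{-1}^{1} of each monomial x^k gives [2/(k+1) if k even, 0 if k odd]. Integrating term-by-term (or equivalently evaluating the antiderivative F(x) = -2*x^5/5 + 5*x^4/4 - x^3/3 - 4*x^2 - 3*x at the endpoints):
  F(1) − F(−1) = -389/60 − (59/60) = -112/15.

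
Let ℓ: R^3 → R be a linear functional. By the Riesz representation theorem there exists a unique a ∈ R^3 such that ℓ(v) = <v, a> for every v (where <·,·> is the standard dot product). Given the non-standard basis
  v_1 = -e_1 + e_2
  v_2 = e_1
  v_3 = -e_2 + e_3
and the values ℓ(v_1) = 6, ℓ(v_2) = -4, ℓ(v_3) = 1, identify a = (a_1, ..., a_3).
a = (-4, 2, 3)

Write a = (a_1, ..., a_3) in the standard basis. For each basis vector v_i, ℓ(v_i) = <v_i, a> is a linear equation in the a_j's. Collect the n equations into a matrix system V a = ℓ, where row i of V is v_i (expressed in the standard basis). Since V is invertible (lower-triangular with 1s on the diagonal, up to permutation), solve by back-substitution:
  V =
[[-1, 1, 0],
 [1, 0, 0],
 [0, -1, 1]]
  V a = (6, -4, 1)
Solving gives a = (-4, 2, 3).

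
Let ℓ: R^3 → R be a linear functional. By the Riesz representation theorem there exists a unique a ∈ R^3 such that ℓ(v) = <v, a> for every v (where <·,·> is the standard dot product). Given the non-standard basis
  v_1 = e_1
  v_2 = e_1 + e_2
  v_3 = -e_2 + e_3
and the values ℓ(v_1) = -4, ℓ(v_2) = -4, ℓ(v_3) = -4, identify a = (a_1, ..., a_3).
a = (-4, 0, -4)

Write a = (a_1, ..., a_3) in the standard basis. For each basis vector v_i, ℓ(v_i) = <v_i, a> is a linear equation in the a_j's. Collect the n equations into a matrix system V a = ℓ, where row i of V is v_i (expressed in the standard basis). Since V is invertible (lower-triangular with 1s on the diagonal, up to permutation), solve by back-substitution:
  V =
[[1, 0, 0],
 [1, 1, 0],
 [0, -1, 1]]
  V a = (-4, -4, -4)
Solving gives a = (-4, 0, -4).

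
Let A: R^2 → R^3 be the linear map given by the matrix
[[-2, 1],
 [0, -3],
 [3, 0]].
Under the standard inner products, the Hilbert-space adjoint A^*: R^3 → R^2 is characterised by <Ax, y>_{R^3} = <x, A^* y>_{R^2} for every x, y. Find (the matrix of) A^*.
A^* = A^T =
[[-2, 0, 3],
 [1, -3, 0]]

For real matrices with standard dot products, the defining identity <Ax, y> = <x, A^* y> gives (Ax)^T y = x^T (A^*) y, i.e. x^T A^T y = x^T (A^*) y. Since this holds for all x, y, we must have A^* = A^T. Therefore
A^* =
[[-2, 0, 3],
 [1, -3, 0]].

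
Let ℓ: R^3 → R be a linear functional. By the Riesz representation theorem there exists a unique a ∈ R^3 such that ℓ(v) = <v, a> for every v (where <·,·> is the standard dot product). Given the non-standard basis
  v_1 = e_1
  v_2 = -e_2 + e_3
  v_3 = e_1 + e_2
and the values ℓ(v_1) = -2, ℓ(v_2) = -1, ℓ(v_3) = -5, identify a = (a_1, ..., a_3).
a = (-2, -3, -4)

Write a = (a_1, ..., a_3) in the standard basis. For each basis vector v_i, ℓ(v_i) = <v_i, a> is a linear equation in the a_j's. Collect the n equations into a matrix system V a = ℓ, where row i of V is v_i (expressed in the standard basis). Since V is invertible (lower-triangular with 1s on the diagonal, up to permutation), solve by back-substitution:
  V =
[[1, 0, 0],
 [0, -1, 1],
 [1, 1, 0]]
  V a = (-2, -1, -5)
Solving gives a = (-2, -3, -4).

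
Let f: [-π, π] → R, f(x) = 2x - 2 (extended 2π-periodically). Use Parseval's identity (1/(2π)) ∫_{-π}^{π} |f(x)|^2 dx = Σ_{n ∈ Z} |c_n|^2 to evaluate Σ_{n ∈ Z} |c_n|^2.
Σ |c_n|^2 = 4π^2/3 + 4

Expand and integrate term by term over [-π, π]:
  ∫ (2x)^2 dx = 4·(2π^3/3); ∫ 2·2·(-2)·x dx = 0 (odd integrand); ∫ (-2)^2 dx = 4·2π.
So (1/(2π)) ∫_{-π}^{π} (2x - 2)^2 dx = 4π^2/3 + 4 = 4π^2/3 + 4.
Parseval ⇒ Σ |c_n|^2 = 4π^2/3 + 4.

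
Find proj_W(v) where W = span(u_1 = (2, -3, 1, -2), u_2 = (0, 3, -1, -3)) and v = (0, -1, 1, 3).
proj_W(v) = (-90/163, -228/163, 76/163, 453/163)

Set up U = [u_1 | ... | u_2] ∈ R^(4×2). The projector onto W = col(U) is P = U (U^T U)^(-1) U^T.
Compute U^T U =
  [18, -4]
  [-4, 19],
and U^T v = (-2, -13).
Solve U^T U · c = U^T v for the coefficients: c = (-45/163, -121/163). The projection is proj_W(v) = U c.
Check: (v - proj_W(v)) · u_1 = 0  (should be 0).
Check: (v - proj_W(v)) · u_2 = 0  (should be 0).
Result: proj_W(v) = (-90/163, -228/163, 76/163, 453/163).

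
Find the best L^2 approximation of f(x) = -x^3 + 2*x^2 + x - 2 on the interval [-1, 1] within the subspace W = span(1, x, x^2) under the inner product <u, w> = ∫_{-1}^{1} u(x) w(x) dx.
g(x) = 2*x^2 + 2*x/5 - 2

The best approximation g ∈ W is the orthogonal projection of f onto W. Writing g = a_0 + a_1 x + a_2 x^2, the coefficients solve the normal equations G · a = b where
  G_{ij} = <φ_i, φ_j> and b_i = <f, φ_i>, with φ_0 = 1, φ_1 = x, φ_2 = x^2.
G =
  [2, 0, 2/3]
  [0, 2/3, 0]
  [2/3, 0, 2/5],
b = (-8/3, 4/15, -8/15).
Solving gives a_0 = -2, a_1 = 2/5, a_2 = 2, so
  g(x) = 2*x^2 + 2*x/5 - 2.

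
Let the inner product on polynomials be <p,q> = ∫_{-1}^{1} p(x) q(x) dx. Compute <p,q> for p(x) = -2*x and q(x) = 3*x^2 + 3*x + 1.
<p,q> = -4

Expand the product: p(x)·q(x) = -6*x^3 - 6*x^2 - 2*x.
∫_{-1}^{1} of each monomial x^k gives [2/(k+1) if k even, 0 if k odd]. Integrating term-by-term (or equivalently evaluating the antiderivative F(x) = -3*x^4/2 - 2*x^3 - x^2 at the endpoints):
  F(1) − F(−1) = -9/2 − (-1/2) = -4.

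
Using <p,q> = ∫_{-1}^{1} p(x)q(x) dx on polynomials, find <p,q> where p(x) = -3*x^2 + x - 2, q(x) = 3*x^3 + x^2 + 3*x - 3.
<p,q> = 56/3

Expand the product: p(x)·q(x) = -9*x^5 - 14*x^3 + 10*x^2 - 9*x + 6.
∫_{-1}^{1} of each monomial x^k gives [2/(k+1) if k even, 0 if k odd]. Integrating term-by-term (or equivalently evaluating the antiderivative F(x) = -3*x^6/2 - 7*x^4/2 + 10*x^3/3 - 9*x^2/2 + 6*x at the endpoints):
  F(1) − F(−1) = -1/6 − (-113/6) = 56/3.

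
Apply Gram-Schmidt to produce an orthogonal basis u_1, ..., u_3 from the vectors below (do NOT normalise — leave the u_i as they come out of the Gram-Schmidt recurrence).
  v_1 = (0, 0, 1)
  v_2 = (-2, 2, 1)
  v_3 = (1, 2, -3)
Orthogonal basis:
  u_1 = (0, 0, 1)
  u_2 = (-2, 2, 0)
  u_3 = (3/2, 3/2, 0)

Apply the Gram-Schmidt recurrence
  u_1 = v_1
  u_i = v_i − Σ_{j<i} ((v_i · u_j) / (u_j · u_j)) · u_j.

Step by step this gives:
  u_1 = (0, 0, 1)
  u_2 = (-2, 2, 0)
  u_3 = (3/2, 3/2, 0)

Orthogonality check:
  u_2 · u_1 = 0 (should be 0)
  u_3 · u_1 = 0 (should be 0)
  u_3 · u_2 = 0 (should be 0)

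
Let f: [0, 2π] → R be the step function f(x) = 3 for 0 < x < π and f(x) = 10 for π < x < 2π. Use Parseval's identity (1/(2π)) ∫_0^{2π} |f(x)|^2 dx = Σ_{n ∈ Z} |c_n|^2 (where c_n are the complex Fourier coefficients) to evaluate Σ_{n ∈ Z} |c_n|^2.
Σ |c_n|^2 = 109/2

Parseval equates the L^2 energy of f (normalised by 1/(2π)) with the ℓ^2 sum of its Fourier coefficients: (1/(2π)) ∫_0^{2π} |f|^2 = Σ |c_n|^2.
Compute the left side: (1/(2π)) [∫_0^π 3^2 dx + ∫_π^{2π} 10^2 dx] = (1/(2π)) · (9π + 100π) = (9 + 100)/2 = 109/2.
So Σ_{n ∈ Z} |c_n|^2 = 109/2.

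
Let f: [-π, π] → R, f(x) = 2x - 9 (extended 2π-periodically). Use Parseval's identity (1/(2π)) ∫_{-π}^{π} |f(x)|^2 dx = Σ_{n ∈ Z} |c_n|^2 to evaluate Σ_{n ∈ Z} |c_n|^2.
Σ |c_n|^2 = 4π^2/3 + 81

Expand and integrate term by term over [-π, π]:
  ∫ (2x)^2 dx = 4·(2π^3/3); ∫ 2·2·(-9)·x dx = 0 (odd integrand); ∫ (-9)^2 dx = 81·2π.
So (1/(2π)) ∫_{-π}^{π} (2x - 9)^2 dx = 4π^2/3 + 81 = 4π^2/3 + 81.
Parseval ⇒ Σ |c_n|^2 = 4π^2/3 + 81.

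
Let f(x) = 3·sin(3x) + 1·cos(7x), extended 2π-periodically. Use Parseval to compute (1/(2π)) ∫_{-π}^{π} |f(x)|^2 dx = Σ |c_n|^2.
Σ |c_n|^2 = 5

Expand |f|^2 and use orthogonality of {sin(nx), cos(mx)} on [-π, π]:
  ∫_{-π}^{π} sin(nx)^2 dx = π, ∫ cos(mx)^2 dx = π, and cross terms integrate to 0.
So ∫_{-π}^{π} f(x)^2 dx = 3^2 · π + 1^2 · π = (9 + 1)π.
Divide by 2π: (9 + 1)/2 = 5.
By Parseval, this equals Σ |c_n|^2.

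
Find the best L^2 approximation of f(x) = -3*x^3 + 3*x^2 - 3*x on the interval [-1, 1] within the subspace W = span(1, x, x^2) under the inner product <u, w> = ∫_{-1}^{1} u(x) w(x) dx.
g(x) = 3*x^2 - 24*x/5

The best approximation g ∈ W is the orthogonal projection of f onto W. Writing g = a_0 + a_1 x + a_2 x^2, the coefficients solve the normal equations G · a = b where
  G_{ij} = <φ_i, φ_j> and b_i = <f, φ_i>, with φ_0 = 1, φ_1 = x, φ_2 = x^2.
G =
  [2, 0, 2/3]
  [0, 2/3, 0]
  [2/3, 0, 2/5],
b = (2, -16/5, 6/5).
Solving gives a_0 = 0, a_1 = -24/5, a_2 = 3, so
  g(x) = 3*x^2 - 24*x/5.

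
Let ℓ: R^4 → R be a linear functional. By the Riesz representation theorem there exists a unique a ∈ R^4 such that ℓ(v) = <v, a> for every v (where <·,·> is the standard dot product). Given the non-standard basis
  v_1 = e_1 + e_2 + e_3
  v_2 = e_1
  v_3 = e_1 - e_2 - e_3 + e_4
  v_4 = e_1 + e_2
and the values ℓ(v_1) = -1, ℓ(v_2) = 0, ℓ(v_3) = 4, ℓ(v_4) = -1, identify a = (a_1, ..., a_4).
a = (0, -1, 0, 3)

Write a = (a_1, ..., a_4) in the standard basis. For each basis vector v_i, ℓ(v_i) = <v_i, a> is a linear equation in the a_j's. Collect the n equations into a matrix system V a = ℓ, where row i of V is v_i (expressed in the standard basis). Since V is invertible (lower-triangular with 1s on the diagonal, up to permutation), solve by back-substitution:
  V =
[[1, 1, 1, 0],
 [1, 0, 0, 0],
 [1, -1, -1, 1],
 [1, 1, 0, 0]]
  V a = (-1, 0, 4, -1)
Solving gives a = (0, -1, 0, 3).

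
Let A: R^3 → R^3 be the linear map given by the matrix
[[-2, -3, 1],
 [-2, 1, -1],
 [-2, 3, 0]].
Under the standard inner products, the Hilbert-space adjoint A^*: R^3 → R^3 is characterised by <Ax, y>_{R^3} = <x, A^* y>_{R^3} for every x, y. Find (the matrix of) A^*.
A^* = A^T =
[[-2, -2, -2],
 [-3, 1, 3],
 [1, -1, 0]]

For real matrices with standard dot products, the defining identity <Ax, y> = <x, A^* y> gives (Ax)^T y = x^T (A^*) y, i.e. x^T A^T y = x^T (A^*) y. Since this holds for all x, y, we must have A^* = A^T. Therefore
A^* =
[[-2, -2, -2],
 [-3, 1, 3],
 [1, -1, 0]].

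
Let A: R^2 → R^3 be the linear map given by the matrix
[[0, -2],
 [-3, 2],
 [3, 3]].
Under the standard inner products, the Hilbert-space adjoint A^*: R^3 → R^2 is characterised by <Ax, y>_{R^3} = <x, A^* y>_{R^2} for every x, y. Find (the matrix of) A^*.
A^* = A^T =
[[0, -3, 3],
 [-2, 2, 3]]

For real matrices with standard dot products, the defining identity <Ax, y> = <x, A^* y> gives (Ax)^T y = x^T (A^*) y, i.e. x^T A^T y = x^T (A^*) y. Since this holds for all x, y, we must have A^* = A^T. Therefore
A^* =
[[0, -3, 3],
 [-2, 2, 3]].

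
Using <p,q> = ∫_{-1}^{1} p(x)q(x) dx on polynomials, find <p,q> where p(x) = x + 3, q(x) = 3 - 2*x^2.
<p,q> = 14

Expand the product: p(x)·q(x) = -2*x^3 - 6*x^2 + 3*x + 9.
∫_{-1}^{1} of each monomial x^k gives [2/(k+1) if k even, 0 if k odd]. Integrating term-by-term (or equivalently evaluating the antiderivative F(x) = -x^4/2 - 2*x^3 + 3*x^2/2 + 9*x at the endpoints):
  F(1) − F(−1) = 8 − (-6) = 14.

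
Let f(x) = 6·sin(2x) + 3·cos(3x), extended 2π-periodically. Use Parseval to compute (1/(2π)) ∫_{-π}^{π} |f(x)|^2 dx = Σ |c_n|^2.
Σ |c_n|^2 = 45/2

Expand |f|^2 and use orthogonality of {sin(nx), cos(mx)} on [-π, π]:
  ∫_{-π}^{π} sin(nx)^2 dx = π, ∫ cos(mx)^2 dx = π, and cross terms integrate to 0.
So ∫_{-π}^{π} f(x)^2 dx = 6^2 · π + 3^2 · π = (36 + 9)π.
Divide by 2π: (36 + 9)/2 = 45/2.
By Parseval, this equals Σ |c_n|^2.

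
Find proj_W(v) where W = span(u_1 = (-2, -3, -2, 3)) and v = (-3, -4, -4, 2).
proj_W(v) = (-32/13, -48/13, -32/13, 48/13)

Set up U = [u_1 | ... | u_1] ∈ R^(4×1). The projector onto W = col(U) is P = U (U^T U)^(-1) U^T.
Compute U^T U =
  [26],
and U^T v = (32).
Solve U^T U · c = U^T v for the coefficients: c = (16/13). The projection is proj_W(v) = U c.
Check: (v - proj_W(v)) · u_1 = 0  (should be 0).
Result: proj_W(v) = (-32/13, -48/13, -32/13, 48/13).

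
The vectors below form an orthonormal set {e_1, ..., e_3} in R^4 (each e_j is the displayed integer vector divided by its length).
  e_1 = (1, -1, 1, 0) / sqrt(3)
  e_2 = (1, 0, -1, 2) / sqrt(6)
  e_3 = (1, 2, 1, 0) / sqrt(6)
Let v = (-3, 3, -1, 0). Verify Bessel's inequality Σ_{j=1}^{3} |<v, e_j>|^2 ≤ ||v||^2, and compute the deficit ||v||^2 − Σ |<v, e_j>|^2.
Σ |<v, e_j>|^2 = 53/3; ||v||^2 = 19; deficit = 4/3

Write each e_j = u_j / sqrt(<u_j, u_j>) where u_j is the displayed integer vector. Then <v, e_j> = <v, u_j> / sqrt(<u_j, u_j>), so |<v, e_j>|^2 = <v, u_j>^2 / <u_j, u_j>.
Coefficients: <v, e_1> = -7/sqrt(3), <v, e_2> = -2/sqrt(6), <v, e_3> = 2/sqrt(6).
Square and sum: Σ |<v, e_j>|^2 = 53/3.
Compute ||v||^2 = v·v = 19.
Deficit = 19 − 53/3 = 4/3 ≥ 0, confirming Bessel's inequality. (The deficit equals ||v − Σ <v,e_j> e_j||^2, the squared distance from v to span{e_j}.)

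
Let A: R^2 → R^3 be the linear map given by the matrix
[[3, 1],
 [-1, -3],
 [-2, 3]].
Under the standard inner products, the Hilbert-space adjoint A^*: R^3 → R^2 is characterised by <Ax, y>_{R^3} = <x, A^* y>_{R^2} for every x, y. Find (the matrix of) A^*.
A^* = A^T =
[[3, -1, -2],
 [1, -3, 3]]

For real matrices with standard dot products, the defining identity <Ax, y> = <x, A^* y> gives (Ax)^T y = x^T (A^*) y, i.e. x^T A^T y = x^T (A^*) y. Since this holds for all x, y, we must have A^* = A^T. Therefore
A^* =
[[3, -1, -2],
 [1, -3, 3]].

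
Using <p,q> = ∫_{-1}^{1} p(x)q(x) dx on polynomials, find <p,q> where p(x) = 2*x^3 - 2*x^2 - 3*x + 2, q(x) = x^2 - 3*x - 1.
<p,q> = 22/15

Expand the product: p(x)·q(x) = 2*x^5 - 8*x^4 + x^3 + 13*x^2 - 3*x - 2.
∫_{-1}^{1} of each monomial x^k gives [2/(k+1) if k even, 0 if k odd]. Integrating term-by-term (or equivalently evaluating the antiderivative F(x) = x^6/3 - 8*x^5/5 + x^4/4 + 13*x^3/3 - 3*x^2/2 - 2*x at the endpoints):
  F(1) − F(−1) = -11/60 − (-33/20) = 22/15.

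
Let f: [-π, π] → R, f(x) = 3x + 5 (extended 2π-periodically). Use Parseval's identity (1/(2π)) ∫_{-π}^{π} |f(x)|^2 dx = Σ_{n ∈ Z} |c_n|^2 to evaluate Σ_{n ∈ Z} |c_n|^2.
Σ |c_n|^2 = 3π^2 + 25

Expand and integrate term by term over [-π, π]:
  ∫ (3x)^2 dx = 9·(2π^3/3); ∫ 2·3·(5)·x dx = 0 (odd integrand); ∫ 5^2 dx = 25·2π.
So (1/(2π)) ∫_{-π}^{π} (3x + 5)^2 dx = 9π^2/3 + 25 = 3π^2 + 25.
Parseval ⇒ Σ |c_n|^2 = 3π^2 + 25.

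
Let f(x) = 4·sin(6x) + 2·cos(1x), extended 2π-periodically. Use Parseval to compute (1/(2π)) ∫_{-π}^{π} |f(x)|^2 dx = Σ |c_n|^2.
Σ |c_n|^2 = 10

Expand |f|^2 and use orthogonality of {sin(nx), cos(mx)} on [-π, π]:
  ∫_{-π}^{π} sin(nx)^2 dx = π, ∫ cos(mx)^2 dx = π, and cross terms integrate to 0.
So ∫_{-π}^{π} f(x)^2 dx = 4^2 · π + 2^2 · π = (16 + 4)π.
Divide by 2π: (16 + 4)/2 = 10.
By Parseval, this equals Σ |c_n|^2.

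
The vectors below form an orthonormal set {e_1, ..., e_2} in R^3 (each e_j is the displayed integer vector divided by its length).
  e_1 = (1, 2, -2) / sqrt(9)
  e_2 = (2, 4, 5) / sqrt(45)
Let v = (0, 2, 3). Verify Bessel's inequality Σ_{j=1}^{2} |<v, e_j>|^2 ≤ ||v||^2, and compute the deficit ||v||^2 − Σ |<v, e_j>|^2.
Σ |<v, e_j>|^2 = 61/5; ||v||^2 = 13; deficit = 4/5

Write each e_j = u_j / sqrt(<u_j, u_j>) where u_j is the displayed integer vector. Then <v, e_j> = <v, u_j> / sqrt(<u_j, u_j>), so |<v, e_j>|^2 = <v, u_j>^2 / <u_j, u_j>.
Coefficients: <v, e_1> = -2/sqrt(9), <v, e_2> = 23/sqrt(45).
Square and sum: Σ |<v, e_j>|^2 = 61/5.
Compute ||v||^2 = v·v = 13.
Deficit = 13 − 61/5 = 4/5 ≥ 0, confirming Bessel's inequality. (The deficit equals ||v − Σ <v,e_j> e_j||^2, the squared distance from v to span{e_j}.)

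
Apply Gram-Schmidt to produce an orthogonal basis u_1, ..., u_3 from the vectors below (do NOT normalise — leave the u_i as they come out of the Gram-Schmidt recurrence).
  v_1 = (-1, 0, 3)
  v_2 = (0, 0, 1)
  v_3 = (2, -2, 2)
Orthogonal basis:
  u_1 = (-1, 0, 3)
  u_2 = (3/10, 0, 1/10)
  u_3 = (0, -2, 0)

Apply the Gram-Schmidt recurrence
  u_1 = v_1
  u_i = v_i − Σ_{j<i} ((v_i · u_j) / (u_j · u_j)) · u_j.

Step by step this gives:
  u_1 = (-1, 0, 3)
  u_2 = (3/10, 0, 1/10)
  u_3 = (0, -2, 0)

Orthogonality check:
  u_2 · u_1 = 0 (should be 0)
  u_3 · u_1 = 0 (should be 0)
  u_3 · u_2 = 0 (should be 0)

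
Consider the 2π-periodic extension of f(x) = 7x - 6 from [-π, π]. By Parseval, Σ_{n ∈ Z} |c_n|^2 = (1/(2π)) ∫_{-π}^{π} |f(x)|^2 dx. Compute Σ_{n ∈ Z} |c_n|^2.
Σ |c_n|^2 = 49π^2/3 + 36

Expand and integrate term by term over [-π, π]:
  ∫ (7x)^2 dx = 49·(2π^3/3); ∫ 2·7·(-6)·x dx = 0 (odd integrand); ∫ (-6)^2 dx = 36·2π.
So (1/(2π)) ∫_{-π}^{π} (7x - 6)^2 dx = 49π^2/3 + 36 = 49π^2/3 + 36.
Parseval ⇒ Σ |c_n|^2 = 49π^2/3 + 36.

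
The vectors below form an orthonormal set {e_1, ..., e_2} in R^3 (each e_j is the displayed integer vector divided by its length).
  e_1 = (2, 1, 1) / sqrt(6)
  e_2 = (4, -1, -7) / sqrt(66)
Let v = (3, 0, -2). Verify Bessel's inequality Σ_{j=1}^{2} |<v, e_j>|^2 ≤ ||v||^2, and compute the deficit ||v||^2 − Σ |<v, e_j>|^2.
Σ |<v, e_j>|^2 = 142/11; ||v||^2 = 13; deficit = 1/11

Write each e_j = u_j / sqrt(<u_j, u_j>) where u_j is the displayed integer vector. Then <v, e_j> = <v, u_j> / sqrt(<u_j, u_j>), so |<v, e_j>|^2 = <v, u_j>^2 / <u_j, u_j>.
Coefficients: <v, e_1> = 4/sqrt(6), <v, e_2> = 26/sqrt(66).
Square and sum: Σ |<v, e_j>|^2 = 142/11.
Compute ||v||^2 = v·v = 13.
Deficit = 13 − 142/11 = 1/11 ≥ 0, confirming Bessel's inequality. (The deficit equals ||v − Σ <v,e_j> e_j||^2, the squared distance from v to span{e_j}.)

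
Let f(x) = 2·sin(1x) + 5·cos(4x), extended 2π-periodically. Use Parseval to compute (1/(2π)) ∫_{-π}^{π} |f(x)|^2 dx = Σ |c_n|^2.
Σ |c_n|^2 = 29/2

Expand |f|^2 and use orthogonality of {sin(nx), cos(mx)} on [-π, π]:
  ∫_{-π}^{π} sin(nx)^2 dx = π, ∫ cos(mx)^2 dx = π, and cross terms integrate to 0.
So ∫_{-π}^{π} f(x)^2 dx = 2^2 · π + 5^2 · π = (4 + 25)π.
Divide by 2π: (4 + 25)/2 = 29/2.
By Parseval, this equals Σ |c_n|^2.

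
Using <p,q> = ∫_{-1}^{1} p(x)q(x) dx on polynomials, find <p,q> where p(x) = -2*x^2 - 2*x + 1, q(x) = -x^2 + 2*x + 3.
<p,q> = -8/15

Expand the product: p(x)·q(x) = 2*x^4 - 2*x^3 - 11*x^2 - 4*x + 3.
∫_{-1}^{1} of each monomial x^k gives [2/(k+1) if k even, 0 if k odd]. Integrating term-by-term (or equivalently evaluating the antiderivative F(x) = 2*x^5/5 - x^4/2 - 11*x^3/3 - 2*x^2 + 3*x at the endpoints):
  F(1) − F(−1) = -83/30 − (-67/30) = -8/15.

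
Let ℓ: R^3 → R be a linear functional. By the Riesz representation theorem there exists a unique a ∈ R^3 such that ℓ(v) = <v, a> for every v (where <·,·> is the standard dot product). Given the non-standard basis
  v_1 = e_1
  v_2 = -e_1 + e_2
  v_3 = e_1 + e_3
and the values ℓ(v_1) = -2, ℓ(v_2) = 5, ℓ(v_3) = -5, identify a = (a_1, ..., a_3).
a = (-2, 3, -3)

Write a = (a_1, ..., a_3) in the standard basis. For each basis vector v_i, ℓ(v_i) = <v_i, a> is a linear equation in the a_j's. Collect the n equations into a matrix system V a = ℓ, where row i of V is v_i (expressed in the standard basis). Since V is invertible (lower-triangular with 1s on the diagonal, up to permutation), solve by back-substitution:
  V =
[[1, 0, 0],
 [-1, 1, 0],
 [1, 0, 1]]
  V a = (-2, 5, -5)
Solving gives a = (-2, 3, -3).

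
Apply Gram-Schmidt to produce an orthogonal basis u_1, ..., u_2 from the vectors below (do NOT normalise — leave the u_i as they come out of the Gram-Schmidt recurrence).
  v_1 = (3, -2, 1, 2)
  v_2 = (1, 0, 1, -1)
Orthogonal basis:
  u_1 = (3, -2, 1, 2)
  u_2 = (2/3, 2/9, 8/9, -11/9)

Apply the Gram-Schmidt recurrence
  u_1 = v_1
  u_i = v_i − Σ_{j<i} ((v_i · u_j) / (u_j · u_j)) · u_j.

Step by step this gives:
  u_1 = (3, -2, 1, 2)
  u_2 = (2/3, 2/9, 8/9, -11/9)

Orthogonality check:
  u_2 · u_1 = 0 (should be 0)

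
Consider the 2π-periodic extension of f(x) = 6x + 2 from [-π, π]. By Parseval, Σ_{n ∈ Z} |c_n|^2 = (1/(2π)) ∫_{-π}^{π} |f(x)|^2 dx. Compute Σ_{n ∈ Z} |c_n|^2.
Σ |c_n|^2 = 12π^2 + 4

Expand and integrate term by term over [-π, π]:
  ∫ (6x)^2 dx = 36·(2π^3/3); ∫ 2·6·(2)·x dx = 0 (odd integrand); ∫ 2^2 dx = 4·2π.
So (1/(2π)) ∫_{-π}^{π} (6x + 2)^2 dx = 36π^2/3 + 4 = 12π^2 + 4.
Parseval ⇒ Σ |c_n|^2 = 12π^2 + 4.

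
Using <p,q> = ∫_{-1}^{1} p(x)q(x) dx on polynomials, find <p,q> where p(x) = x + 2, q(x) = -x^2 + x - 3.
<p,q> = -38/3

Expand the product: p(x)·q(x) = -x^3 - x^2 - x - 6.
∫_{-1}^{1} of each monomial x^k gives [2/(k+1) if k even, 0 if k odd]. Integrating term-by-term (or equivalently evaluating the antiderivative F(x) = -x^4/4 - x^3/3 - x^2/2 - 6*x at the endpoints):
  F(1) − F(−1) = -85/12 − (67/12) = -38/3.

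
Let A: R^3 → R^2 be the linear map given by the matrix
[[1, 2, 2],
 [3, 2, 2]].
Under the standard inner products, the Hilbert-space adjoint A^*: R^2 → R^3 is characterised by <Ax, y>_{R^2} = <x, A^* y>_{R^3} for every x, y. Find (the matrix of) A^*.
A^* = A^T =
[[1, 3],
 [2, 2],
 [2, 2]]

For real matrices with standard dot products, the defining identity <Ax, y> = <x, A^* y> gives (Ax)^T y = x^T (A^*) y, i.e. x^T A^T y = x^T (A^*) y. Since this holds for all x, y, we must have A^* = A^T. Therefore
A^* =
[[1, 3],
 [2, 2],
 [2, 2]].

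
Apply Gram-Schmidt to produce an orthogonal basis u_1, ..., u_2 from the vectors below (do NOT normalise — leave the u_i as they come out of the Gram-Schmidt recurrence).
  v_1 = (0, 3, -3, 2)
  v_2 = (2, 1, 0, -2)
Orthogonal basis:
  u_1 = (0, 3, -3, 2)
  u_2 = (2, 25/22, -3/22, -21/11)

Apply the Gram-Schmidt recurrence
  u_1 = v_1
  u_i = v_i − Σ_{j<i} ((v_i · u_j) / (u_j · u_j)) · u_j.

Step by step this gives:
  u_1 = (0, 3, -3, 2)
  u_2 = (2, 25/22, -3/22, -21/11)

Orthogonality check:
  u_2 · u_1 = 0 (should be 0)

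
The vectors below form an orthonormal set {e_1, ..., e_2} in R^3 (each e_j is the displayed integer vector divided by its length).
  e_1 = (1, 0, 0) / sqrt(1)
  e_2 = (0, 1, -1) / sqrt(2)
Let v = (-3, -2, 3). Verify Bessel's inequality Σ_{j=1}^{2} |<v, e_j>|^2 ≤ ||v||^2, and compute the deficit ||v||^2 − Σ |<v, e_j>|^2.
Σ |<v, e_j>|^2 = 43/2; ||v||^2 = 22; deficit = 1/2

Write each e_j = u_j / sqrt(<u_j, u_j>) where u_j is the displayed integer vector. Then <v, e_j> = <v, u_j> / sqrt(<u_j, u_j>), so |<v, e_j>|^2 = <v, u_j>^2 / <u_j, u_j>.
Coefficients: <v, e_1> = -3/sqrt(1), <v, e_2> = -5/sqrt(2).
Square and sum: Σ |<v, e_j>|^2 = 43/2.
Compute ||v||^2 = v·v = 22.
Deficit = 22 − 43/2 = 1/2 ≥ 0, confirming Bessel's inequality. (The deficit equals ||v − Σ <v,e_j> e_j||^2, the squared distance from v to span{e_j}.)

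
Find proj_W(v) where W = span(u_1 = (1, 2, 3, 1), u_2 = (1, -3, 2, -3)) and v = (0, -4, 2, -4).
proj_W(v) = (326/341, -1388/341, 570/341, -1306/341)

Set up U = [u_1 | ... | u_2] ∈ R^(4×2). The projector onto W = col(U) is P = U (U^T U)^(-1) U^T.
Compute U^T U =
  [15, -2]
  [-2, 23],
and U^T v = (-6, 28).
Solve U^T U · c = U^T v for the coefficients: c = (-82/341, 408/341). The projection is proj_W(v) = U c.
Check: (v - proj_W(v)) · u_1 = 0  (should be 0).
Check: (v - proj_W(v)) · u_2 = 0  (should be 0).
Result: proj_W(v) = (326/341, -1388/341, 570/341, -1306/341).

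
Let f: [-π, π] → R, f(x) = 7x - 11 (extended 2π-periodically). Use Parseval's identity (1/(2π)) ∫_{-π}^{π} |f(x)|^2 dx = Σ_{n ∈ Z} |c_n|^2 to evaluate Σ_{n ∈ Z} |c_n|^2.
Σ |c_n|^2 = 49π^2/3 + 121

Expand and integrate term by term over [-π, π]:
  ∫ (7x)^2 dx = 49·(2π^3/3); ∫ 2·7·(-11)·x dx = 0 (odd integrand); ∫ (-11)^2 dx = 121·2π.
So (1/(2π)) ∫_{-π}^{π} (7x - 11)^2 dx = 49π^2/3 + 121 = 49π^2/3 + 121.
Parseval ⇒ Σ |c_n|^2 = 49π^2/3 + 121.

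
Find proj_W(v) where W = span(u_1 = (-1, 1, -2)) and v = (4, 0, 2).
proj_W(v) = (4/3, -4/3, 8/3)

Set up U = [u_1 | ... | u_1] ∈ R^(3×1). The projector onto W = col(U) is P = U (U^T U)^(-1) U^T.
Compute U^T U =
  [6],
and U^T v = (-8).
Solve U^T U · c = U^T v for the coefficients: c = (-4/3). The projection is proj_W(v) = U c.
Check: (v - proj_W(v)) · u_1 = 0  (should be 0).
Result: proj_W(v) = (4/3, -4/3, 8/3).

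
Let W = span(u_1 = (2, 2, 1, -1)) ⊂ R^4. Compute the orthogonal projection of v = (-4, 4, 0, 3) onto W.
proj_W(v) = (-3/5, -3/5, -3/10, 3/10)

Set up U = [u_1 | ... | u_1] ∈ R^(4×1). The projector onto W = col(U) is P = U (U^T U)^(-1) U^T.
Compute U^T U =
  [10],
and U^T v = (-3).
Solve U^T U · c = U^T v for the coefficients: c = (-3/10). The projection is proj_W(v) = U c.
Check: (v - proj_W(v)) · u_1 = 0  (should be 0).
Result: proj_W(v) = (-3/5, -3/5, -3/10, 3/10).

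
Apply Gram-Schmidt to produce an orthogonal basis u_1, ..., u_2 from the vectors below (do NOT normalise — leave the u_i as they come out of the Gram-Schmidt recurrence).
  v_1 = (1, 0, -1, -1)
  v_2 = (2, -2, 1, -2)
Orthogonal basis:
  u_1 = (1, 0, -1, -1)
  u_2 = (1, -2, 2, -1)

Apply the Gram-Schmidt recurrence
  u_1 = v_1
  u_i = v_i − Σ_{j<i} ((v_i · u_j) / (u_j · u_j)) · u_j.

Step by step this gives:
  u_1 = (1, 0, -1, -1)
  u_2 = (1, -2, 2, -1)

Orthogonality check:
  u_2 · u_1 = 0 (should be 0)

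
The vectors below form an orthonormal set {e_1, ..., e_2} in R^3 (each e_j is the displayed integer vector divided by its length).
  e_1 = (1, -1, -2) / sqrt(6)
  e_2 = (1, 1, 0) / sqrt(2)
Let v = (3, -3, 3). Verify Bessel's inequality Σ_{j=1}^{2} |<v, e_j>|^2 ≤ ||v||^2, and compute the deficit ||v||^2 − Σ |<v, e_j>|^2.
Σ |<v, e_j>|^2 = 0; ||v||^2 = 27; deficit = 27

Write each e_j = u_j / sqrt(<u_j, u_j>) where u_j is the displayed integer vector. Then <v, e_j> = <v, u_j> / sqrt(<u_j, u_j>), so |<v, e_j>|^2 = <v, u_j>^2 / <u_j, u_j>.
Coefficients: <v, e_1> = 0/sqrt(6), <v, e_2> = 0/sqrt(2).
Square and sum: Σ |<v, e_j>|^2 = 0.
Compute ||v||^2 = v·v = 27.
Deficit = 27 − 0 = 27 ≥ 0, confirming Bessel's inequality. (The deficit equals ||v − Σ <v,e_j> e_j||^2, the squared distance from v to span{e_j}.)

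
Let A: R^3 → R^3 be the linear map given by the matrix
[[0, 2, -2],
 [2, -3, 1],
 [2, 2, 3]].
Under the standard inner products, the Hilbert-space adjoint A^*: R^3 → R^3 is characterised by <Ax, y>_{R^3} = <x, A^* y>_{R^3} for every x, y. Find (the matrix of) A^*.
A^* = A^T =
[[0, 2, 2],
 [2, -3, 2],
 [-2, 1, 3]]

For real matrices with standard dot products, the defining identity <Ax, y> = <x, A^* y> gives (Ax)^T y = x^T (A^*) y, i.e. x^T A^T y = x^T (A^*) y. Since this holds for all x, y, we must have A^* = A^T. Therefore
A^* =
[[0, 2, 2],
 [2, -3, 2],
 [-2, 1, 3]].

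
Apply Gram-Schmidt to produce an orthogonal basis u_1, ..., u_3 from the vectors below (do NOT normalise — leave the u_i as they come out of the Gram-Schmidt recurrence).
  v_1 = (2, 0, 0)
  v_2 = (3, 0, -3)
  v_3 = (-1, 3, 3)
Orthogonal basis:
  u_1 = (2, 0, 0)
  u_2 = (0, 0, -3)
  u_3 = (0, 3, 0)

Apply the Gram-Schmidt recurrence
  u_1 = v_1
  u_i = v_i − Σ_{j<i} ((v_i · u_j) / (u_j · u_j)) · u_j.

Step by step this gives:
  u_1 = (2, 0, 0)
  u_2 = (0, 0, -3)
  u_3 = (0, 3, 0)

Orthogonality check:
  u_2 · u_1 = 0 (should be 0)
  u_3 · u_1 = 0 (should be 0)
  u_3 · u_2 = 0 (should be 0)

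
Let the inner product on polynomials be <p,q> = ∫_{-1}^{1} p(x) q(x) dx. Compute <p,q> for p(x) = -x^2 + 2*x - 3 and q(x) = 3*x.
<p,q> = 4

Expand the product: p(x)·q(x) = -3*x^3 + 6*x^2 - 9*x.
∫_{-1}^{1} of each monomial x^k gives [2/(k+1) if k even, 0 if k odd]. Integrating term-by-term (or equivalently evaluating the antiderivative F(x) = -3*x^4/4 + 2*x^3 - 9*x^2/2 at the endpoints):
  F(1) − F(−1) = -13/4 − (-29/4) = 4.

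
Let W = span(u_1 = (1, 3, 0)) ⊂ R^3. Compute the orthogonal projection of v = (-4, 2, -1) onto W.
proj_W(v) = (1/5, 3/5, 0)

Set up U = [u_1 | ... | u_1] ∈ R^(3×1). The projector onto W = col(U) is P = U (U^T U)^(-1) U^T.
Compute U^T U =
  [10],
and U^T v = (2).
Solve U^T U · c = U^T v for the coefficients: c = (1/5). The projection is proj_W(v) = U c.
Check: (v - proj_W(v)) · u_1 = 0  (should be 0).
Result: proj_W(v) = (1/5, 3/5, 0).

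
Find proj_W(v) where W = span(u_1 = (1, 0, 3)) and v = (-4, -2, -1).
proj_W(v) = (-7/10, 0, -21/10)

Set up U = [u_1 | ... | u_1] ∈ R^(3×1). The projector onto W = col(U) is P = U (U^T U)^(-1) U^T.
Compute U^T U =
  [10],
and U^T v = (-7).
Solve U^T U · c = U^T v for the coefficients: c = (-7/10). The projection is proj_W(v) = U c.
Check: (v - proj_W(v)) · u_1 = 0  (should be 0).
Result: proj_W(v) = (-7/10, 0, -21/10).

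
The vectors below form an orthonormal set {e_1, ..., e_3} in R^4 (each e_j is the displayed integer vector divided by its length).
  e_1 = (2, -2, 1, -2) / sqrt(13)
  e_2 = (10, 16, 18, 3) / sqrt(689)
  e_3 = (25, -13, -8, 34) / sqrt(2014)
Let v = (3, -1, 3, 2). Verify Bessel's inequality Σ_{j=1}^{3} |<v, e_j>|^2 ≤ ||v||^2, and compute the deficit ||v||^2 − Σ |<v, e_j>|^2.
Σ |<v, e_j>|^2 = 387/19; ||v||^2 = 23; deficit = 50/19

Write each e_j = u_j / sqrt(<u_j, u_j>) where u_j is the displayed integer vector. Then <v, e_j> = <v, u_j> / sqrt(<u_j, u_j>), so |<v, e_j>|^2 = <v, u_j>^2 / <u_j, u_j>.
Coefficients: <v, e_1> = 7/sqrt(13), <v, e_2> = 74/sqrt(689), <v, e_3> = 132/sqrt(2014).
Square and sum: Σ |<v, e_j>|^2 = 387/19.
Compute ||v||^2 = v·v = 23.
Deficit = 23 − 387/19 = 50/19 ≥ 0, confirming Bessel's inequality. (The deficit equals ||v − Σ <v,e_j> e_j||^2, the squared distance from v to span{e_j}.)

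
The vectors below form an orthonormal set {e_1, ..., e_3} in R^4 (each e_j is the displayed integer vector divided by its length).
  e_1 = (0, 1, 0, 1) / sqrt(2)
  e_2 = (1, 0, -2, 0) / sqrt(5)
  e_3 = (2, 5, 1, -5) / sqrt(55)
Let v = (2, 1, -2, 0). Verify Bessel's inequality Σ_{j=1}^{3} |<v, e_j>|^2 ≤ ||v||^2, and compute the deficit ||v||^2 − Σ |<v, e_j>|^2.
Σ |<v, e_j>|^2 = 189/22; ||v||^2 = 9; deficit = 9/22

Write each e_j = u_j / sqrt(<u_j, u_j>) where u_j is the displayed integer vector. Then <v, e_j> = <v, u_j> / sqrt(<u_j, u_j>), so |<v, e_j>|^2 = <v, u_j>^2 / <u_j, u_j>.
Coefficients: <v, e_1> = 1/sqrt(2), <v, e_2> = 6/sqrt(5), <v, e_3> = 7/sqrt(55).
Square and sum: Σ |<v, e_j>|^2 = 189/22.
Compute ||v||^2 = v·v = 9.
Deficit = 9 − 189/22 = 9/22 ≥ 0, confirming Bessel's inequality. (The deficit equals ||v − Σ <v,e_j> e_j||^2, the squared distance from v to span{e_j}.)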